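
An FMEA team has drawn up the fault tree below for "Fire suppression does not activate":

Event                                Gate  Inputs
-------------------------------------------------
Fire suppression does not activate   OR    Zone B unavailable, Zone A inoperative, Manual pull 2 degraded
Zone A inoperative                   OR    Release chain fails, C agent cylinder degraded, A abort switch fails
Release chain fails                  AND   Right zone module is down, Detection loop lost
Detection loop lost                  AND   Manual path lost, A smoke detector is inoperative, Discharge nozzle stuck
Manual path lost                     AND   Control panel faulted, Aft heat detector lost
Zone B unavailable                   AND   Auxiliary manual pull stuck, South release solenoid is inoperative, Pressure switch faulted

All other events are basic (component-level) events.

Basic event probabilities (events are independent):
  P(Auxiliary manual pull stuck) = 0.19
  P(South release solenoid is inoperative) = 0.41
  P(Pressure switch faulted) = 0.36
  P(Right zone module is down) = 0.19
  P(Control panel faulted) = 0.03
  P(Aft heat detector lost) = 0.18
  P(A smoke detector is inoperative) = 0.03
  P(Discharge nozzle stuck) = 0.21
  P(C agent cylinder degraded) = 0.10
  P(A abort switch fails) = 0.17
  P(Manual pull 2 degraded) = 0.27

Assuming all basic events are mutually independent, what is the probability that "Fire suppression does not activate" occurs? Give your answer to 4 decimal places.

0.4700

P(Zone B unavailable) [AND] = 0.19 × 0.41 × 0.36 = 0.028044
P(Manual path lost) [AND] = 0.03 × 0.18 = 0.005400
P(Detection loop lost) [AND] = 0.005400 × 0.03 × 0.21 = 0.000034
P(Release chain fails) [AND] = 0.19 × 0.000034 = 0.000006
P(Zone A inoperative) [OR] = 1 − (1−0.000006) × (1−0.10) × (1−0.17) = 0.253004
P(Fire suppression does not activate) [OR] = 1 − (1−0.028044) × (1−0.253004) × (1−0.27) = 0.469986
Rounded to 4 decimal places: P(Fire suppression does not activate) ≈ 0.4700.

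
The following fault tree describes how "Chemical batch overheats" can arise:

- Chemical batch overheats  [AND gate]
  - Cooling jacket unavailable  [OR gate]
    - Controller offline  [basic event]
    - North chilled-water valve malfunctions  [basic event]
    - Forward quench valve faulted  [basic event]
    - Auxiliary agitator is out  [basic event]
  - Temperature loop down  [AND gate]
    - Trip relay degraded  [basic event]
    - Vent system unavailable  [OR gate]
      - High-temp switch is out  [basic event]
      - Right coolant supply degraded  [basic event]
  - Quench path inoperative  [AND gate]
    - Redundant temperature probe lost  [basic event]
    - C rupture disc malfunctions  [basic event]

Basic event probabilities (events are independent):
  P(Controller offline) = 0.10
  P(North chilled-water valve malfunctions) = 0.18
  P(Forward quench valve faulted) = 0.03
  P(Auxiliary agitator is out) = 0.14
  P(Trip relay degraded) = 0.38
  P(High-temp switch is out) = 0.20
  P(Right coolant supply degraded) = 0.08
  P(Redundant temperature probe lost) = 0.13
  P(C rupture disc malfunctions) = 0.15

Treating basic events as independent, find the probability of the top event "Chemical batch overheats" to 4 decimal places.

0.0008

P(Cooling jacket unavailable) [OR] = 1 − (1−0.10) × (1−0.18) × (1−0.03) × (1−0.14) = 0.384360
P(Vent system unavailable) [OR] = 1 − (1−0.20) × (1−0.08) = 0.264000
P(Temperature loop down) [AND] = 0.38 × 0.264000 = 0.100320
P(Quench path inoperative) [AND] = 0.13 × 0.15 = 0.019500
P(Chemical batch overheats) [AND] = 0.384360 × 0.100320 × 0.019500 = 0.000752
Rounded to 4 decimal places: P(Chemical batch overheats) ≈ 0.0008.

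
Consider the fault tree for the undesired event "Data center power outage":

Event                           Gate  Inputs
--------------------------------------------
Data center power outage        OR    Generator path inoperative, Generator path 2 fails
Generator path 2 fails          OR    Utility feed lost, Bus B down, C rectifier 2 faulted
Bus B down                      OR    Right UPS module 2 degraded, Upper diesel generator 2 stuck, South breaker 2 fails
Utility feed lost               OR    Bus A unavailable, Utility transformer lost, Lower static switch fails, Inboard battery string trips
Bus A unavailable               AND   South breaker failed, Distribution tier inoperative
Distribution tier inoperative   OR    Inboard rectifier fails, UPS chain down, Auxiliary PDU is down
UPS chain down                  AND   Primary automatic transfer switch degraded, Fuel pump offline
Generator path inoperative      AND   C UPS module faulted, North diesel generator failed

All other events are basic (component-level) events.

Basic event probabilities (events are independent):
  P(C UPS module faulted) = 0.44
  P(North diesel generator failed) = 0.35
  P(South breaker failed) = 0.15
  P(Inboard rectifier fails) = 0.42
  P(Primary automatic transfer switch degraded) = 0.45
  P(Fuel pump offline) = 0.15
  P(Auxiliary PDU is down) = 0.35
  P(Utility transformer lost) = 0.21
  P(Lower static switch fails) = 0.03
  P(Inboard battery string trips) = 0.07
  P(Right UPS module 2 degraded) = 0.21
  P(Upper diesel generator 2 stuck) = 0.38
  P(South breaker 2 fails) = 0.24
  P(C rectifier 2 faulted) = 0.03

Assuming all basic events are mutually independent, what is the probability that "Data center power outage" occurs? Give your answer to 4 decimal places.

P(Generator path inoperative) [AND] = 0.44 × 0.35 = 0.154000
P(UPS chain down) [AND] = 0.45 × 0.15 = 0.067500
P(Distribution tier inoperative) [OR] = 1 − (1−0.42) × (1−0.067500) × (1−0.35) = 0.648448
P(Bus A unavailable) [AND] = 0.15 × 0.648448 = 0.097267
P(Utility feed lost) [OR] = 1 − (1−0.097267) × (1−0.21) × (1−0.03) × (1−0.07) = 0.356659
P(Bus B down) [OR] = 1 − (1−0.21) × (1−0.38) × (1−0.24) = 0.627752
P(Generator path 2 fails) [OR] = 1 − (1−0.356659) × (1−0.627752) × (1−0.03) = 0.767702
P(Data center power outage) [OR] = 1 − (1−0.154000) × (1−0.767702) = 0.803476
Rounded to 4 decimal places: P(Data center power outage) ≈ 0.8035.

0.8035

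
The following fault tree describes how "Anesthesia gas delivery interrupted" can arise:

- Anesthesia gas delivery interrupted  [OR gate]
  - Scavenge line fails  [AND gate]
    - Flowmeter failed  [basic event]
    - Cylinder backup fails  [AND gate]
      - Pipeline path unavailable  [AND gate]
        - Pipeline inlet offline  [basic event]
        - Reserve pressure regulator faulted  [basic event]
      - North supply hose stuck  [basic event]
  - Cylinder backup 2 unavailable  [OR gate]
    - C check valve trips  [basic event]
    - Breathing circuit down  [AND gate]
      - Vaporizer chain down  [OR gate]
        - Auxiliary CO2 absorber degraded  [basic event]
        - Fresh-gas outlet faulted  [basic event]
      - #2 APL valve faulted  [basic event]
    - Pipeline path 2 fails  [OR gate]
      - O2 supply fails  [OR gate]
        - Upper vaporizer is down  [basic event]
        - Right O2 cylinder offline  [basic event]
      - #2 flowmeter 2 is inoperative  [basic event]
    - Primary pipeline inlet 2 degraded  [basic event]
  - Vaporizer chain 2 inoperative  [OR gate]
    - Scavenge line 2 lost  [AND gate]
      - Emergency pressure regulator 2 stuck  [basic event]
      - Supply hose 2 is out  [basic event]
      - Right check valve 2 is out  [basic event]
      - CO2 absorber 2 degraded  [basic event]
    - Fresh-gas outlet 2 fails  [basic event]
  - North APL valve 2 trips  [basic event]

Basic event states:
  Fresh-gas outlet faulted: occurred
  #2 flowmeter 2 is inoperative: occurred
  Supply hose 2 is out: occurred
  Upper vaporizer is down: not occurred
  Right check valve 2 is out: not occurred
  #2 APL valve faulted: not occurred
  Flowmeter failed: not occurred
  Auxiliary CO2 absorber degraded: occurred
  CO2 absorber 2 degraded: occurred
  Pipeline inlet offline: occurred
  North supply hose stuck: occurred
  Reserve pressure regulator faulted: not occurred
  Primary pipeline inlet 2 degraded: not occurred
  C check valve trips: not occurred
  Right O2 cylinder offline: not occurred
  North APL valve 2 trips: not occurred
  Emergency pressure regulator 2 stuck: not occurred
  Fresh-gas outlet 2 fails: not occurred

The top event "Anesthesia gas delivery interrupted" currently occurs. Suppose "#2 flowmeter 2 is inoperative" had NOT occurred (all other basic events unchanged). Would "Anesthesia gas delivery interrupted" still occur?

No

Counterfactual: set "#2 flowmeter 2 is inoperative" to not occurred.
Pipeline path unavailable [AND]: Pipeline inlet offline=occurs, Reserve pressure regulator faulted=not → not all inputs occur → does not occur.
Cylinder backup fails [AND]: Pipeline path unavailable=not, North supply hose stuck=occurs → not all inputs occur → does not occur.
Scavenge line fails [AND]: Flowmeter failed=not, Cylinder backup fails=not → not all inputs occur → does not occur.
Vaporizer chain down [OR]: Auxiliary CO2 absorber degraded=occurs, Fresh-gas outlet faulted=occurs → at least one input occurs → occurs.
Breathing circuit down [AND]: Vaporizer chain down=occurs, #2 APL valve faulted=not → not all inputs occur → does not occur.
O2 supply fails [OR]: Upper vaporizer is down=not, Right O2 cylinder offline=not → no input occurs → does not occur.
Pipeline path 2 fails [OR]: O2 supply fails=not, #2 flowmeter 2 is inoperative=not → no input occurs → does not occur.
Cylinder backup 2 unavailable [OR]: C check valve trips=not, Breathing circuit down=not, Pipeline path 2 fails=not, Primary pipeline inlet 2 degraded=not → no input occurs → does not occur.
Scavenge line 2 lost [AND]: Emergency pressure regulator 2 stuck=not, Supply hose 2 is out=occurs, Right check valve 2 is out=not, CO2 absorber 2 degraded=occurs → not all inputs occur → does not occur.
Vaporizer chain 2 inoperative [OR]: Scavenge line 2 lost=not, Fresh-gas outlet 2 fails=not → no input occurs → does not occur.
Anesthesia gas delivery interrupted [OR]: Scavenge line fails=not, Cylinder backup 2 unavailable=not, Vaporizer chain 2 inoperative=not, North APL valve 2 trips=not → no input occurs → does not occur.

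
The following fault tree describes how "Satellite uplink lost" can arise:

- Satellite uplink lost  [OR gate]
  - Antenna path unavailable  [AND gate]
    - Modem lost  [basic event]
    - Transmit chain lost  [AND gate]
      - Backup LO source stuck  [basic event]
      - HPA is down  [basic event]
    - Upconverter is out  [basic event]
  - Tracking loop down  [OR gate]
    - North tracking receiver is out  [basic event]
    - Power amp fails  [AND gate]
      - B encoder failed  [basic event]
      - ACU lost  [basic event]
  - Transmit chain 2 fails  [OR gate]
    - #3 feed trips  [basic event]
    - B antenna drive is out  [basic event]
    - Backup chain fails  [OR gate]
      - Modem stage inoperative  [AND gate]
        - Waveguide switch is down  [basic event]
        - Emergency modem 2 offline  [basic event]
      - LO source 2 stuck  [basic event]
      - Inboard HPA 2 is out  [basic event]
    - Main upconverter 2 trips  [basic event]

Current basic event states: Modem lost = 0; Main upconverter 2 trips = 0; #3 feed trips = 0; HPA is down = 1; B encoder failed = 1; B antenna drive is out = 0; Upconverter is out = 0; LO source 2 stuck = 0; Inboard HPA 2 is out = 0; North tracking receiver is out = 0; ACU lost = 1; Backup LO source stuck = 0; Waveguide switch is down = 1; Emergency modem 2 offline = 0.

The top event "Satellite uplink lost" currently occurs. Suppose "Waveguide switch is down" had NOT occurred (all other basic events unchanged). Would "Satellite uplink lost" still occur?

Yes

Counterfactual: set "Waveguide switch is down" to not occurred.
Transmit chain lost [AND]: Backup LO source stuck=not, HPA is down=occurs → not all inputs occur → does not occur.
Antenna path unavailable [AND]: Modem lost=not, Transmit chain lost=not, Upconverter is out=not → not all inputs occur → does not occur.
Power amp fails [AND]: B encoder failed=occurs, ACU lost=occurs → all inputs occur → occurs.
Tracking loop down [OR]: North tracking receiver is out=not, Power amp fails=occurs → at least one input occurs → occurs.
Modem stage inoperative [AND]: Waveguide switch is down=not, Emergency modem 2 offline=not → not all inputs occur → does not occur.
Backup chain fails [OR]: Modem stage inoperative=not, LO source 2 stuck=not, Inboard HPA 2 is out=not → no input occurs → does not occur.
Transmit chain 2 fails [OR]: #3 feed trips=not, B antenna drive is out=not, Backup chain fails=not, Main upconverter 2 trips=not → no input occurs → does not occur.
Satellite uplink lost [OR]: Antenna path unavailable=not, Tracking loop down=occurs, Transmit chain 2 fails=not → at least one input occurs → occurs.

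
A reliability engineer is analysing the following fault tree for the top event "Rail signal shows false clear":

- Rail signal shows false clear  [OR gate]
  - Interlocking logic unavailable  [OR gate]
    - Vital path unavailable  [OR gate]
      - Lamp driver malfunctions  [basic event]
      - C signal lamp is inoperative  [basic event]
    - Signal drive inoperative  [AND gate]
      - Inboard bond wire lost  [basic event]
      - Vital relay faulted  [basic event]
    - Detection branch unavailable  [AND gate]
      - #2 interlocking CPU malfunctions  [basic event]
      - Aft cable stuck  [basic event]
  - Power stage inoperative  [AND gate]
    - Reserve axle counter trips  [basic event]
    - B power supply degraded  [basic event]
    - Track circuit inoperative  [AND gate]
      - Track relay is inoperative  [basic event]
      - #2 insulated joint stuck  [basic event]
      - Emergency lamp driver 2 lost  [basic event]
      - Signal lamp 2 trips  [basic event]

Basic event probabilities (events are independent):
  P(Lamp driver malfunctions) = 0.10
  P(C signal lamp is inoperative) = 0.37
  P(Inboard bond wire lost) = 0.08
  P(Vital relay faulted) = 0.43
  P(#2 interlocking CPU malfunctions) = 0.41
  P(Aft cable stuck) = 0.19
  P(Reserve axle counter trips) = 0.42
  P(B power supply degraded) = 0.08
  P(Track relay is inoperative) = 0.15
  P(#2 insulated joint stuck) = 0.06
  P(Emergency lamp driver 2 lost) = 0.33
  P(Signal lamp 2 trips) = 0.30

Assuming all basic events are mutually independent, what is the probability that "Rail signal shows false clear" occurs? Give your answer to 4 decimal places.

0.4952

P(Vital path unavailable) [OR] = 1 − (1−0.10) × (1−0.37) = 0.433000
P(Signal drive inoperative) [AND] = 0.08 × 0.43 = 0.034400
P(Detection branch unavailable) [AND] = 0.41 × 0.19 = 0.077900
P(Interlocking logic unavailable) [OR] = 1 − (1−0.433000) × (1−0.034400) × (1−0.077900) = 0.495155
P(Track circuit inoperative) [AND] = 0.15 × 0.06 × 0.33 × 0.30 = 0.000891
P(Power stage inoperative) [AND] = 0.42 × 0.08 × 0.000891 = 0.000030
P(Rail signal shows false clear) [OR] = 1 − (1−0.495155) × (1−0.000030) = 0.495170
Rounded to 4 decimal places: P(Rail signal shows false clear) ≈ 0.4952.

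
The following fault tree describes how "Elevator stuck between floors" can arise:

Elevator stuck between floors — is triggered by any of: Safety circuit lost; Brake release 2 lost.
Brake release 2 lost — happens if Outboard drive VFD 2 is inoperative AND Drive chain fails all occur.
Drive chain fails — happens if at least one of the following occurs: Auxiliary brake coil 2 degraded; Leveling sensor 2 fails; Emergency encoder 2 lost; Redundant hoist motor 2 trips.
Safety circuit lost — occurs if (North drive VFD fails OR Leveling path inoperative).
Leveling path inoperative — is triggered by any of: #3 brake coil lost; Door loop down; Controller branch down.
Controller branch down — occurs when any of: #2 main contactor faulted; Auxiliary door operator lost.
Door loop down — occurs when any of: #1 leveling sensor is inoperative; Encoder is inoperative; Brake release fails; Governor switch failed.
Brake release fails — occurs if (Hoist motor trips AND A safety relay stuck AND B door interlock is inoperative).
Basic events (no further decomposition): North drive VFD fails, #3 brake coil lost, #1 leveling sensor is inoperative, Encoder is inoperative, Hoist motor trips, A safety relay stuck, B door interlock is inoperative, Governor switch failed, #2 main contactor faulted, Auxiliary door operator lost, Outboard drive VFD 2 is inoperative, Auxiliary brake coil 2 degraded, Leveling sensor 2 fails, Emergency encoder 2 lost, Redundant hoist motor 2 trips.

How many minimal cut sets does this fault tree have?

12

Brake release fails [AND]: one cut set from each child combined → 1 × 1 × 1 = 1 cut set(s).
Door loop down [OR]: union of children's cut sets → 4 cut set(s).
Controller branch down [OR]: union of children's cut sets → 2 cut set(s).
Leveling path inoperative [OR]: union of children's cut sets → 7 cut set(s).
Safety circuit lost [OR]: union of children's cut sets → 8 cut set(s).
Drive chain fails [OR]: union of children's cut sets → 4 cut set(s).
Brake release 2 lost [AND]: one cut set from each child combined → 1 × 4 = 4 cut set(s).
Elevator stuck between floors [OR]: union of children's cut sets → 12 cut set(s).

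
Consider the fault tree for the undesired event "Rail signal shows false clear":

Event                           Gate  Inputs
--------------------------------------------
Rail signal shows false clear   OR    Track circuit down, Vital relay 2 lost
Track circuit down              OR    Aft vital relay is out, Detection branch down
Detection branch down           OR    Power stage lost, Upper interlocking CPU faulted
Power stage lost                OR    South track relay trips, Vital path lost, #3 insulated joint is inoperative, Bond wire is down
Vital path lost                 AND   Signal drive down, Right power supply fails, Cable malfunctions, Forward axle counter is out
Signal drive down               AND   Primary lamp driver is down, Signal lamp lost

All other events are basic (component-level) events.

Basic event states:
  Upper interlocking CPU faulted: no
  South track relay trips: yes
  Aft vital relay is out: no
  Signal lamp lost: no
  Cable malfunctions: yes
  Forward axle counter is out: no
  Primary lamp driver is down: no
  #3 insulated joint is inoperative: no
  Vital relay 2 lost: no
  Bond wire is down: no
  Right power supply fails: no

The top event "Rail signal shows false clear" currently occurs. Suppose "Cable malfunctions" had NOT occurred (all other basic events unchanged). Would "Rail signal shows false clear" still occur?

Yes

Counterfactual: set "Cable malfunctions" to not occurred.
Signal drive down [AND]: Primary lamp driver is down=not, Signal lamp lost=not → not all inputs occur → does not occur.
Vital path lost [AND]: Signal drive down=not, Right power supply fails=not, Cable malfunctions=not, Forward axle counter is out=not → not all inputs occur → does not occur.
Power stage lost [OR]: South track relay trips=occurs, Vital path lost=not, #3 insulated joint is inoperative=not, Bond wire is down=not → at least one input occurs → occurs.
Detection branch down [OR]: Power stage lost=occurs, Upper interlocking CPU faulted=not → at least one input occurs → occurs.
Track circuit down [OR]: Aft vital relay is out=not, Detection branch down=occurs → at least one input occurs → occurs.
Rail signal shows false clear [OR]: Track circuit down=occurs, Vital relay 2 lost=not → at least one input occurs → occurs.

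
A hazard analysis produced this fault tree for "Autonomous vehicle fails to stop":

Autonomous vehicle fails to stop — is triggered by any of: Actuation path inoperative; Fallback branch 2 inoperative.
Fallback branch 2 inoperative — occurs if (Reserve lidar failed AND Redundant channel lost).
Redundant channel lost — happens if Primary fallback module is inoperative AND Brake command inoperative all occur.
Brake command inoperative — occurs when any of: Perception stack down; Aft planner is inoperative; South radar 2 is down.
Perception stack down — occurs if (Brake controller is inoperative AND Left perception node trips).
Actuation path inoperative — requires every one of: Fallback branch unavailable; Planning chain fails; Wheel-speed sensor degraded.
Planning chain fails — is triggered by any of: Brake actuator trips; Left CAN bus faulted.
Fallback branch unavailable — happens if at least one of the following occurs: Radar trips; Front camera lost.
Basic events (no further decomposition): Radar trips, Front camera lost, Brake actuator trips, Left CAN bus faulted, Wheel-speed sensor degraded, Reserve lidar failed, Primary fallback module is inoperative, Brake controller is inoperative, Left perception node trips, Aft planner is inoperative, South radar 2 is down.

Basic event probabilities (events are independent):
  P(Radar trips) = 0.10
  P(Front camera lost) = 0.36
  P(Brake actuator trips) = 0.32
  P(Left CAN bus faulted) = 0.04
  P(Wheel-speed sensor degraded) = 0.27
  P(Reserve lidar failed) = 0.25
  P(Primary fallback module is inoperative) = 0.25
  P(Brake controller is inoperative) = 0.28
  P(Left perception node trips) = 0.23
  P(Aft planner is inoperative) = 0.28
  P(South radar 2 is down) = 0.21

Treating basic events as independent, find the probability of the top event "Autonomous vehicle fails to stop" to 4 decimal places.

0.0678

P(Fallback branch unavailable) [OR] = 1 − (1−0.10) × (1−0.36) = 0.424000
P(Planning chain fails) [OR] = 1 − (1−0.32) × (1−0.04) = 0.347200
P(Actuation path inoperative) [AND] = 0.424000 × 0.347200 × 0.27 = 0.039747
P(Perception stack down) [AND] = 0.28 × 0.23 = 0.064400
P(Brake command inoperative) [OR] = 1 − (1−0.064400) × (1−0.28) × (1−0.21) = 0.467831
P(Redundant channel lost) [AND] = 0.25 × 0.467831 = 0.116958
P(Fallback branch 2 inoperative) [AND] = 0.25 × 0.116958 = 0.029240
P(Autonomous vehicle fails to stop) [OR] = 1 − (1−0.039747) × (1−0.029240) = 0.067825
Rounded to 4 decimal places: P(Autonomous vehicle fails to stop) ≈ 0.0678.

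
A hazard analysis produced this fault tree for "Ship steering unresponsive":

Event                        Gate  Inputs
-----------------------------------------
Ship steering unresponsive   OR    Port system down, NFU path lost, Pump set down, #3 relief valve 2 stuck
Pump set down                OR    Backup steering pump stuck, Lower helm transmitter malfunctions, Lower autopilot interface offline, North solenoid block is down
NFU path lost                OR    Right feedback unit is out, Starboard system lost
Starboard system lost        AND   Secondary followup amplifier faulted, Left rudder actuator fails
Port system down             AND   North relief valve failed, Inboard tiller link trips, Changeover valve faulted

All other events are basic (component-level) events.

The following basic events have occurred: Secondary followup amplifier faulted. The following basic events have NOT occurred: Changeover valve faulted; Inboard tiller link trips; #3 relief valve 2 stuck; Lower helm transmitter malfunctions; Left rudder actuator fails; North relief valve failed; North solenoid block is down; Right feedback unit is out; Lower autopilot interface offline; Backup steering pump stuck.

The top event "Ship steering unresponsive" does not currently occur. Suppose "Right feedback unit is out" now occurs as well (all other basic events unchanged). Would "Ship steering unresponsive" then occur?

Yes

Counterfactual: set "Right feedback unit is out" to occurred.
Port system down [AND]: North relief valve failed=not, Inboard tiller link trips=not, Changeover valve faulted=not → not all inputs occur → does not occur.
Starboard system lost [AND]: Secondary followup amplifier faulted=occurs, Left rudder actuator fails=not → not all inputs occur → does not occur.
NFU path lost [OR]: Right feedback unit is out=occurs, Starboard system lost=not → at least one input occurs → occurs.
Pump set down [OR]: Backup steering pump stuck=not, Lower helm transmitter malfunctions=not, Lower autopilot interface offline=not, North solenoid block is down=not → no input occurs → does not occur.
Ship steering unresponsive [OR]: Port system down=not, NFU path lost=occurs, Pump set down=not, #3 relief valve 2 stuck=not → at least one input occurs → occurs.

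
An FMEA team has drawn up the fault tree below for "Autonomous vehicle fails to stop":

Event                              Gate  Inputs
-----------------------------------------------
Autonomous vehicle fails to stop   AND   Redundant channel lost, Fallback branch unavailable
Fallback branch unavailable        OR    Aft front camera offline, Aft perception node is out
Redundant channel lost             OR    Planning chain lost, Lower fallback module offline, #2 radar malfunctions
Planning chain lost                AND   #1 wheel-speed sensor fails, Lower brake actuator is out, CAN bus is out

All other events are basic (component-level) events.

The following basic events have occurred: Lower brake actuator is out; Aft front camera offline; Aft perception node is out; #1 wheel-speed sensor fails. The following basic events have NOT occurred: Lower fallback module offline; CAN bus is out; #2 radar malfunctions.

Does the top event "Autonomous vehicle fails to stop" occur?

No

Planning chain lost [AND]: #1 wheel-speed sensor fails=occurs, Lower brake actuator is out=occurs, CAN bus is out=not → not all inputs occur → does not occur.
Redundant channel lost [OR]: Planning chain lost=not, Lower fallback module offline=not, #2 radar malfunctions=not → no input occurs → does not occur.
Fallback branch unavailable [OR]: Aft front camera offline=occurs, Aft perception node is out=occurs → at least one input occurs → occurs.
Autonomous vehicle fails to stop [AND]: Redundant channel lost=not, Fallback branch unavailable=occurs → not all inputs occur → does not occur.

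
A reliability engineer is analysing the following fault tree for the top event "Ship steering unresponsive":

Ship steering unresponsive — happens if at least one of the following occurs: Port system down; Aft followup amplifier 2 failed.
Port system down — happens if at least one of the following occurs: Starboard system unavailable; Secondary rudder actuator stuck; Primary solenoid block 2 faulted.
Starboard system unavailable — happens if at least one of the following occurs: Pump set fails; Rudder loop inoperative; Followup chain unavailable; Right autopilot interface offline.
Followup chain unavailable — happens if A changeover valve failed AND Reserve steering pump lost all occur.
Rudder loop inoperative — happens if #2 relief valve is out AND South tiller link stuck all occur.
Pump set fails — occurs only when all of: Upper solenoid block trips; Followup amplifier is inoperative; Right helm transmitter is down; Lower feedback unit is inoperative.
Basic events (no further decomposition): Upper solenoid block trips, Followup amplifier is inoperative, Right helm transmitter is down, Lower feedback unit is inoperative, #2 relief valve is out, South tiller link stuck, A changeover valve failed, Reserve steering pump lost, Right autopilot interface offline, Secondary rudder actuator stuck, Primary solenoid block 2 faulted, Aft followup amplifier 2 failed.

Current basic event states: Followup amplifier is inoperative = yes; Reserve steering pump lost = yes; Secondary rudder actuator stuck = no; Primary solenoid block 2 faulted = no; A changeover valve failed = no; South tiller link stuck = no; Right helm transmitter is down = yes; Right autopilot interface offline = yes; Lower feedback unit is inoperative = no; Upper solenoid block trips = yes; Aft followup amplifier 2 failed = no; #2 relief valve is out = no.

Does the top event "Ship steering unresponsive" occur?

Pump set fails [AND]: Upper solenoid block trips=occurs, Followup amplifier is inoperative=occurs, Right helm transmitter is down=occurs, Lower feedback unit is inoperative=not → not all inputs occur → does not occur.
Rudder loop inoperative [AND]: #2 relief valve is out=not, South tiller link stuck=not → not all inputs occur → does not occur.
Followup chain unavailable [AND]: A changeover valve failed=not, Reserve steering pump lost=occurs → not all inputs occur → does not occur.
Starboard system unavailable [OR]: Pump set fails=not, Rudder loop inoperative=not, Followup chain unavailable=not, Right autopilot interface offline=occurs → at least one input occurs → occurs.
Port system down [OR]: Starboard system unavailable=occurs, Secondary rudder actuator stuck=not, Primary solenoid block 2 faulted=not → at least one input occurs → occurs.
Ship steering unresponsive [OR]: Port system down=occurs, Aft followup amplifier 2 failed=not → at least one input occurs → occurs.

Yes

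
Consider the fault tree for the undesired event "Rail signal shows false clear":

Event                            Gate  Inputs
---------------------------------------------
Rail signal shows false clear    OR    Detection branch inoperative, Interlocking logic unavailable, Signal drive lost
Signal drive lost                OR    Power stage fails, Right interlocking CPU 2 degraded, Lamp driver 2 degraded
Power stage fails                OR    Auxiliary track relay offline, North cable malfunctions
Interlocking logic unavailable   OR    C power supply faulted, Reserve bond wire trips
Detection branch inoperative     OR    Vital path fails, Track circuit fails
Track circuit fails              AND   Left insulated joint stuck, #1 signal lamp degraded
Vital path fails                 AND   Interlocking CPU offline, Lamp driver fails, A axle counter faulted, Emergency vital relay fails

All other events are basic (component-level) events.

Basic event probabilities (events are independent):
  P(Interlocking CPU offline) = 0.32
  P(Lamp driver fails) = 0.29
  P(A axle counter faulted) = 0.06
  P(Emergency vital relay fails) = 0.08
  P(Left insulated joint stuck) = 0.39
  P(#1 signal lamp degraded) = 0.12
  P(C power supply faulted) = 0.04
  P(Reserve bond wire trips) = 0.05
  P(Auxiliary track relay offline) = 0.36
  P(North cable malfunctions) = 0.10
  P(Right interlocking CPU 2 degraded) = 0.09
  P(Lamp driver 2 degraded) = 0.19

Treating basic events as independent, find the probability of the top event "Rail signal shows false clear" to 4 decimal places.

0.6311

P(Vital path fails) [AND] = 0.32 × 0.29 × 0.06 × 0.08 = 0.000445
P(Track circuit fails) [AND] = 0.39 × 0.12 = 0.046800
P(Detection branch inoperative) [OR] = 1 − (1−0.000445) × (1−0.046800) = 0.047224
P(Interlocking logic unavailable) [OR] = 1 − (1−0.04) × (1−0.05) = 0.088000
P(Power stage fails) [OR] = 1 − (1−0.36) × (1−0.10) = 0.424000
P(Signal drive lost) [OR] = 1 − (1−0.424000) × (1−0.09) × (1−0.19) = 0.575430
P(Rail signal shows false clear) [OR] = 1 − (1−0.047224) × (1−0.088000) × (1−0.575430) = 0.631078
Rounded to 4 decimal places: P(Rail signal shows false clear) ≈ 0.6311.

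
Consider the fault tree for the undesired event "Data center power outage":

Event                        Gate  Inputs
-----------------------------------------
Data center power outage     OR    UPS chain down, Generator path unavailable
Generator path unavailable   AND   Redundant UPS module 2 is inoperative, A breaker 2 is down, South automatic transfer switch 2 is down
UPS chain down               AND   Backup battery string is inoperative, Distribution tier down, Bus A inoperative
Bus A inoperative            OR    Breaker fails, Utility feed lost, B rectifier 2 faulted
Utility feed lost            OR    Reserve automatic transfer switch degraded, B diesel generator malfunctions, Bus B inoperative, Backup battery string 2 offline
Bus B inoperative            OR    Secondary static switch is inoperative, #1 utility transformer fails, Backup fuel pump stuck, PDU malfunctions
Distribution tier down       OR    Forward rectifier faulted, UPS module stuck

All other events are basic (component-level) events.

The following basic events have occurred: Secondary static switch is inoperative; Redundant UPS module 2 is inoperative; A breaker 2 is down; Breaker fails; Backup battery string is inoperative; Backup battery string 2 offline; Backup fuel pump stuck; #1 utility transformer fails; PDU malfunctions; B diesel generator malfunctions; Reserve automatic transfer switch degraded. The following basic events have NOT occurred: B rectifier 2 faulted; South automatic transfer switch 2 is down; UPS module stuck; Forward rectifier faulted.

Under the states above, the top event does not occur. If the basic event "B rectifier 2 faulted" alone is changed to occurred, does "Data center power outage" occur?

Counterfactual: set "B rectifier 2 faulted" to occurred.
Distribution tier down [OR]: Forward rectifier faulted=not, UPS module stuck=not → no input occurs → does not occur.
Bus B inoperative [OR]: Secondary static switch is inoperative=occurs, #1 utility transformer fails=occurs, Backup fuel pump stuck=occurs, PDU malfunctions=occurs → at least one input occurs → occurs.
Utility feed lost [OR]: Reserve automatic transfer switch degraded=occurs, B diesel generator malfunctions=occurs, Bus B inoperative=occurs, Backup battery string 2 offline=occurs → at least one input occurs → occurs.
Bus A inoperative [OR]: Breaker fails=occurs, Utility feed lost=occurs, B rectifier 2 faulted=occurs → at least one input occurs → occurs.
UPS chain down [AND]: Backup battery string is inoperative=occurs, Distribution tier down=not, Bus A inoperative=occurs → not all inputs occur → does not occur.
Generator path unavailable [AND]: Redundant UPS module 2 is inoperative=occurs, A breaker 2 is down=occurs, South automatic transfer switch 2 is down=not → not all inputs occur → does not occur.
Data center power outage [OR]: UPS chain down=not, Generator path unavailable=not → no input occurs → does not occur.

No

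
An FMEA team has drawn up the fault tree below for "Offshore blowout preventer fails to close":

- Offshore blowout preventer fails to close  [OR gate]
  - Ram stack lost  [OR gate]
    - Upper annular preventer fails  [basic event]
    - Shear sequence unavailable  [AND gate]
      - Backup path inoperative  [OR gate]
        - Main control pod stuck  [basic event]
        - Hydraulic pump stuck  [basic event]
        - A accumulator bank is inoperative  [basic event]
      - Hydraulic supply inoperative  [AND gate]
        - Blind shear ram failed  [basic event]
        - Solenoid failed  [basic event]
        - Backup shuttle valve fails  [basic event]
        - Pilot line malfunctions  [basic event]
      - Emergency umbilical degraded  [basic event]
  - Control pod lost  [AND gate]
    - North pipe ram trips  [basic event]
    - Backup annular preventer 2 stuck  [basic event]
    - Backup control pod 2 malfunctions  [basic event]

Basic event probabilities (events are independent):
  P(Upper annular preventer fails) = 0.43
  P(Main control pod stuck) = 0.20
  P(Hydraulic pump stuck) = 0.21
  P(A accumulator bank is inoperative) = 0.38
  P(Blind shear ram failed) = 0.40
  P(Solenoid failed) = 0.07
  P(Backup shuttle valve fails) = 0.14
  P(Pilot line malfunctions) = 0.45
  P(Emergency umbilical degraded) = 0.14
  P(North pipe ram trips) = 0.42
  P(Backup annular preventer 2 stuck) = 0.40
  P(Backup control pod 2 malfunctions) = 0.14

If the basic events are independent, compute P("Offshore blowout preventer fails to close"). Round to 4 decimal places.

0.4435

P(Backup path inoperative) [OR] = 1 − (1−0.20) × (1−0.21) × (1−0.38) = 0.608160
P(Hydraulic supply inoperative) [AND] = 0.40 × 0.07 × 0.14 × 0.45 = 0.001764
P(Shear sequence unavailable) [AND] = 0.608160 × 0.001764 × 0.14 = 0.000150
P(Ram stack lost) [OR] = 1 − (1−0.43) × (1−0.000150) = 0.430086
P(Control pod lost) [AND] = 0.42 × 0.40 × 0.14 = 0.023520
P(Offshore blowout preventer fails to close) [OR] = 1 − (1−0.430086) × (1−0.023520) = 0.443490
Rounded to 4 decimal places: P(Offshore blowout preventer fails to close) ≈ 0.4435.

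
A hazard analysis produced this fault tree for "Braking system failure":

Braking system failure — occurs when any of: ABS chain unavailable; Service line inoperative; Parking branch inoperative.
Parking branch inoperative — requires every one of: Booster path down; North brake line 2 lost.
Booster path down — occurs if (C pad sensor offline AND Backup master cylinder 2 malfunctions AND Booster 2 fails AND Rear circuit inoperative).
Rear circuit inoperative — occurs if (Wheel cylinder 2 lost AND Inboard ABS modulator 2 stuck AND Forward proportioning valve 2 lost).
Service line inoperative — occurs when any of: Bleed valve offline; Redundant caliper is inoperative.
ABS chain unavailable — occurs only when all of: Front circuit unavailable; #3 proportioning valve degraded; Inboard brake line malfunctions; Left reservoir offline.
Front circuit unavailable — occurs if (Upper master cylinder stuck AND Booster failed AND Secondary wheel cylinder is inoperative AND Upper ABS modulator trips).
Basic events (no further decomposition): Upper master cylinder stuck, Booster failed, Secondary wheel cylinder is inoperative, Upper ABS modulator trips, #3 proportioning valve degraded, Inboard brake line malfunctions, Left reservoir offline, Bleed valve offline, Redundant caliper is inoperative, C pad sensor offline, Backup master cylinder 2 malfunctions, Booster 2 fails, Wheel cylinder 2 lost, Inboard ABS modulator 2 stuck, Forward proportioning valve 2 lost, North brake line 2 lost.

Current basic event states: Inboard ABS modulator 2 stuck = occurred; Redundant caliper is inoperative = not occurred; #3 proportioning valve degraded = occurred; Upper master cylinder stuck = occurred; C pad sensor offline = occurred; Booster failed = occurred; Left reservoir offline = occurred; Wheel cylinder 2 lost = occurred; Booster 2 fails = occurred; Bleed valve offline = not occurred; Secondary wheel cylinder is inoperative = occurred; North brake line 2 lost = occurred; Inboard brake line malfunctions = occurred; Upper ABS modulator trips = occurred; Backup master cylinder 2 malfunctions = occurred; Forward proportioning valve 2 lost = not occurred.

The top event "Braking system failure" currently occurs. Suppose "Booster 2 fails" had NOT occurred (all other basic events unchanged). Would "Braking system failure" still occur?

Yes

Counterfactual: set "Booster 2 fails" to not occurred.
Front circuit unavailable [AND]: Upper master cylinder stuck=occurs, Booster failed=occurs, Secondary wheel cylinder is inoperative=occurs, Upper ABS modulator trips=occurs → all inputs occur → occurs.
ABS chain unavailable [AND]: Front circuit unavailable=occurs, #3 proportioning valve degraded=occurs, Inboard brake line malfunctions=occurs, Left reservoir offline=occurs → all inputs occur → occurs.
Service line inoperative [OR]: Bleed valve offline=not, Redundant caliper is inoperative=not → no input occurs → does not occur.
Rear circuit inoperative [AND]: Wheel cylinder 2 lost=occurs, Inboard ABS modulator 2 stuck=occurs, Forward proportioning valve 2 lost=not → not all inputs occur → does not occur.
Booster path down [AND]: C pad sensor offline=occurs, Backup master cylinder 2 malfunctions=occurs, Booster 2 fails=not, Rear circuit inoperative=not → not all inputs occur → does not occur.
Parking branch inoperative [AND]: Booster path down=not, North brake line 2 lost=occurs → not all inputs occur → does not occur.
Braking system failure [OR]: ABS chain unavailable=occurs, Service line inoperative=not, Parking branch inoperative=not → at least one input occurs → occurs.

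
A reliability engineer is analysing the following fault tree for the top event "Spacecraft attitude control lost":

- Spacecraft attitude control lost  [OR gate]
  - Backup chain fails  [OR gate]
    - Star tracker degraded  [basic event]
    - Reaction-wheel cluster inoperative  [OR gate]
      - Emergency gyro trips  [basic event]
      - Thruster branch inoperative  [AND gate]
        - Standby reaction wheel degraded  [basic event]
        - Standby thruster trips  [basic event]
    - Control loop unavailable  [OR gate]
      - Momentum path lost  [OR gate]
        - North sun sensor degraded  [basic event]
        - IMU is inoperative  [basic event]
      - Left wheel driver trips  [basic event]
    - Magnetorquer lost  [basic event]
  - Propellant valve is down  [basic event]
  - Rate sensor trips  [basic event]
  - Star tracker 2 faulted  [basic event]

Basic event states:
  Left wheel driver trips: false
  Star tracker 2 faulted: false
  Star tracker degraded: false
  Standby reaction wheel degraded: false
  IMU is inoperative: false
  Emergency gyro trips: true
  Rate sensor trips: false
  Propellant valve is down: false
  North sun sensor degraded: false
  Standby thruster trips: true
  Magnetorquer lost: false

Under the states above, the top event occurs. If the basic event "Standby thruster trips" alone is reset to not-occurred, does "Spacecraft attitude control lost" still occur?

Counterfactual: set "Standby thruster trips" to not occurred.
Thruster branch inoperative [AND]: Standby reaction wheel degraded=not, Standby thruster trips=not → not all inputs occur → does not occur.
Reaction-wheel cluster inoperative [OR]: Emergency gyro trips=occurs, Thruster branch inoperative=not → at least one input occurs → occurs.
Momentum path lost [OR]: North sun sensor degraded=not, IMU is inoperative=not → no input occurs → does not occur.
Control loop unavailable [OR]: Momentum path lost=not, Left wheel driver trips=not → no input occurs → does not occur.
Backup chain fails [OR]: Star tracker degraded=not, Reaction-wheel cluster inoperative=occurs, Control loop unavailable=not, Magnetorquer lost=not → at least one input occurs → occurs.
Spacecraft attitude control lost [OR]: Backup chain fails=occurs, Propellant valve is down=not, Rate sensor trips=not, Star tracker 2 faulted=not → at least one input occurs → occurs.

Yes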